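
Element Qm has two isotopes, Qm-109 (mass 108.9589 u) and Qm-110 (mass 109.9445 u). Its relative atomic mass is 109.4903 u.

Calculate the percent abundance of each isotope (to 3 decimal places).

Qm-109: 46.084%, Qm-110: 53.916%

Let x be the fractional abundance of Qm-109; then Qm-110 has abundance 1 − x.
108.9589·x + 109.9445·(1 − x) = 109.4903
(108.9589 − 109.9445)·x = 109.4903 − 109.9445
x = -0.4542 / -0.9856 = 0.46084 → 46.084% Qm-109, 53.916% Qm-110.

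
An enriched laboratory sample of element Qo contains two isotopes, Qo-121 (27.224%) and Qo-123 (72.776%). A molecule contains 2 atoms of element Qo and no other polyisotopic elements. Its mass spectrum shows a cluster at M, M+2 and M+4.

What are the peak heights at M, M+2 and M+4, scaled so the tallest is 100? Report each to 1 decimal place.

14.0 : 74.8 : 100.0

Expanding (0.27224 + 0.72776)^2:
P(M) = 0.27224^2 = 0.074115
P(M+2) = 2 × 0.27224^1 × 0.72776^1 = 0.396251
P(M+4) = 0.72776^2 = 0.529635
The M+4 peak is largest (0.529635); scaling to 100 gives 14.0 : 74.8 : 100.0.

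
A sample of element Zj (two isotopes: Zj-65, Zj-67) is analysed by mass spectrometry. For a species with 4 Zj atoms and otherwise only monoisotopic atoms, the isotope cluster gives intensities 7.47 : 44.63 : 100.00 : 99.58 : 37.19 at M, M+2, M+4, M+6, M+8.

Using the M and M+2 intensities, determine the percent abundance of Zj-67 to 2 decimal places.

Let p = fractional abundance of Zj-65. I(M+2)/I(M) = [C(4,1)·p^3·(1−p)] / p^4 = 4·(1−p)/p = 44.63/7.47 = 5.9746
(1−p)/p = 5.9746/4 = 1.4936  ⇒  p = 1/(1 + 1.4936) = 0.4010
Zj-65: 40.10%, Zj-67: 59.90%.

59.90%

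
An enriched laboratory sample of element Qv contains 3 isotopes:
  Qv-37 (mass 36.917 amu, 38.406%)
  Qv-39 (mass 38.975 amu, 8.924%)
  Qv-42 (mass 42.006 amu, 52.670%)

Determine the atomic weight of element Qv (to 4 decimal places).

39.7810 amu

Ar = Σ fᵢ·mᵢ = 0.38406 × 36.917 + 0.08924 × 38.975 + 0.52670 × 42.006
= 14.17834 + 3.47813 + 22.12456 = 39.78103 amu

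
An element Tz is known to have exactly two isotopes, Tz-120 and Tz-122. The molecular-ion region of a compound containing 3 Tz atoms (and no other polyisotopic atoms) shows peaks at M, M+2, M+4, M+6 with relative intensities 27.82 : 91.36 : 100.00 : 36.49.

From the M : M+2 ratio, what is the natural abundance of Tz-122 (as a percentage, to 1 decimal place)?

52.3%

Let p = fractional abundance of Tz-120. I(M+2)/I(M) = [C(3,1)·p^2·(1−p)] / p^3 = 3·(1−p)/p = 91.36/27.82 = 3.2840
(1−p)/p = 3.2840/3 = 1.0947  ⇒  p = 1/(1 + 1.0947) = 0.4774
Tz-120: 47.7%, Tz-122: 52.3%.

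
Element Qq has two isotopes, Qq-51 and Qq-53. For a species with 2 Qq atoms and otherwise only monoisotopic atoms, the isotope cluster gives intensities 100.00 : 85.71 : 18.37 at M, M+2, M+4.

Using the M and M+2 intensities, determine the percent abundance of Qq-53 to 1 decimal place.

Let p = fractional abundance of Qq-51. I(M+2)/I(M) = [C(2,1)·p^1·(1−p)] / p^2 = 2·(1−p)/p = 85.71/100.00 = 0.8571
(1−p)/p = 0.8571/2 = 0.4285  ⇒  p = 1/(1 + 0.4285) = 0.7000
Qq-51: 70.0%, Qq-53: 30.0%.

30.0%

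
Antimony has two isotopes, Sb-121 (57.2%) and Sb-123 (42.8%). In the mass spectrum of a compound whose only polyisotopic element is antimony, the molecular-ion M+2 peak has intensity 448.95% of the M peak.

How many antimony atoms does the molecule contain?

For n independent Sb atoms, I(M+2)/I(M) = n · (abundance Sb-123) / (abundance Sb-121) = n · 0.428/0.572.
n = 4.4895 × 0.572/0.428 = 6.00 ≈ 6

6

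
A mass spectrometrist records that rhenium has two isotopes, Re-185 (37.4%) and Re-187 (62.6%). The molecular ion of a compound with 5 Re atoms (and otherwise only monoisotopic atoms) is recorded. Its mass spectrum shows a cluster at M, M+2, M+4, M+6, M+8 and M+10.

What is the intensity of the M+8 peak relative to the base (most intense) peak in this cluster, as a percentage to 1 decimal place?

83.7%

Term probabilities: M 0.0073, M+2 0.0612, M+4 0.2050, M+6 0.3431, M+8 0.2872, M+10 0.0961. Base peak = M+6.
P(M+6) = C(5,3) × 0.374^2 × 0.626^3 = 10 × 0.139876 × 0.24531438 = 0.343136 (base)
P(M+8) = C(5,4) × 0.374^1 × 0.626^4 = 5 × 0.3740 × 0.1535668 = 0.287170
Relative intensity = 0.287170 / 0.343136 × 100 = 83.7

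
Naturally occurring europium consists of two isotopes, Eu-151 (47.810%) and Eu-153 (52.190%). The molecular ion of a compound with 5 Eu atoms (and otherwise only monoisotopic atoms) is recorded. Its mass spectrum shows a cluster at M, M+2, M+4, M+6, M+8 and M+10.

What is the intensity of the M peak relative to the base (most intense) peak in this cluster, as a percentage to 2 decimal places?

Binomial terms of (0.47810 + 0.52190)^5: M 0.0250, M+2 0.1363, M+4 0.2977, M+6 0.3249, M+8 0.1774, M+10 0.0387 → M+6 is the base peak.
P(M+6) = C(5,3) × 0.47810^2 × 0.52190^3 = 10 × 0.22857961 × 0.14215492 = 0.324937 (base)
P(M) = C(5,0) × 0.47810^5 × 0.52190^0 = 1 × 0.02498007 × 1.0000 = 0.024980
Relative intensity = 0.024980 / 0.324937 × 100 = 7.69

7.69%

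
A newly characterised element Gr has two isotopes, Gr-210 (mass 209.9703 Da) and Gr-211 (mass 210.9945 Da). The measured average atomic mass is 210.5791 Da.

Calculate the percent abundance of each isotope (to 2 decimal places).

Gr-210: 40.56%, Gr-211: 59.44%

With x = fraction of Gr-210 (so Gr-211 is 1 − x):
209.9703·x + 210.9945·(1 − x) = 210.5791
(209.9703 − 210.9945)·x = 210.5791 − 210.9945
x = -0.4154 / -1.0242 = 0.40558 → 40.56% Gr-210, 59.44% Gr-211.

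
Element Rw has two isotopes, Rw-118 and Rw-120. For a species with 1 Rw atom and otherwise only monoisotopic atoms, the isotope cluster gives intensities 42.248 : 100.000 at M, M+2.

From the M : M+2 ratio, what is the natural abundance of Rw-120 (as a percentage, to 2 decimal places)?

70.30%

Write p for the Rw-118 fraction. I(M+2)/I(M) = [C(1,1)·p^0·(1−p)] / p^1 = 1·(1−p)/p = 100.000/42.248 = 2.3670
(1−p)/p = 2.3670/1 = 2.3670  ⇒  p = 1/(1 + 2.3670) = 0.2970
Rw-118: 29.70%, Rw-120: 70.30%.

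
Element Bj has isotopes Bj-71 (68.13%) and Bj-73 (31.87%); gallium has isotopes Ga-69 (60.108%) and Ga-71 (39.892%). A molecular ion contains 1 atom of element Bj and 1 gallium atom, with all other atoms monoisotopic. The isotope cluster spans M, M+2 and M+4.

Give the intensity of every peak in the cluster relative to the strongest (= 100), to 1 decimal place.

88.4 : 100.0 : 27.4

Element Bj pattern (n=1): 0.6813 : 0.3187
Gallium pattern (n=1): 0.60108 : 0.39892
Convolve the two distributions (both contribute in 2-u steps):
  M: 0.6813×0.60108 = 0.409516
  M+2: 0.6813×0.39892 + 0.3187×0.60108 = 0.463348
  M+4: 0.3187×0.39892 = 0.127136
Scale to base peak (0.463348) = 100: 88.4 : 100.0 : 27.4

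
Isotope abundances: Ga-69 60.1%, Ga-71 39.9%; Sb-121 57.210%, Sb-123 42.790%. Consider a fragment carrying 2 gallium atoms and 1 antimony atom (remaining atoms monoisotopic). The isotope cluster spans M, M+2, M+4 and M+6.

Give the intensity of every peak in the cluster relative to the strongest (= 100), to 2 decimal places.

Gallium pattern (n=2): 0.361201 : 0.479598 : 0.159201
Antimony pattern (n=1): 0.5721 : 0.4279
Convolve the two distributions (both contribute in 2-u steps):
  M: 0.361201×0.5721 = 0.206643
  M+2: 0.361201×0.4279 + 0.479598×0.5721 = 0.428936
  M+4: 0.479598×0.4279 + 0.159201×0.5721 = 0.296299
  M+6: 0.159201×0.4279 = 0.068122
Scale to base peak (0.428936) = 100: 48.18 : 100.00 : 69.08 : 15.88

48.18 : 100.00 : 69.08 : 15.88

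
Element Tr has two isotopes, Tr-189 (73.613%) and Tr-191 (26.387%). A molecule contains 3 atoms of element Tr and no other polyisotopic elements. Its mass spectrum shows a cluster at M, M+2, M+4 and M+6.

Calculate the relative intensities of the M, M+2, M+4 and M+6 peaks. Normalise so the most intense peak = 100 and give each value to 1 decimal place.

93.0 : 100.0 : 35.8 : 4.3

The 3 Tr atoms are independent, so intensities follow the terms of (0.73613 + 0.26387)^3.
P(M) = 0.73613^3 = 0.398900
P(M+2) = 3 × 0.73613^2 × 0.26387^1 = 0.428963
P(M+4) = 3 × 0.73613^1 × 0.26387^2 = 0.153764
P(M+6) = 0.26387^3 = 0.018373
The M+2 peak is largest (0.428963); scaling to 100 gives 93.0 : 100.0 : 35.8 : 4.3.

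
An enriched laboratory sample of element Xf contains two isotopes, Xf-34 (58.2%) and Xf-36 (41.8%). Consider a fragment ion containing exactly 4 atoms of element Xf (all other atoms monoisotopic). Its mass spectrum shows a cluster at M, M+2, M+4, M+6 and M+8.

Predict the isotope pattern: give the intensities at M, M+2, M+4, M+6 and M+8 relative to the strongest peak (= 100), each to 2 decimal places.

32.31 : 92.82 : 100.00 : 47.88 : 8.60

Each Xf atom is independently Xf-34 (p = 0.582) or Xf-36 (q = 0.418); the cluster is the binomial expansion (p + q)^4.
P(M) = 0.582^4 = 0.114734
P(M+2) = 4 × 0.582^3 × 0.418^1 = 0.329614
P(M+4) = 6 × 0.582^2 × 0.418^2 = 0.355099
P(M+6) = 4 × 0.582^1 × 0.418^3 = 0.170025
P(M+8) = 0.418^4 = 0.030528
The M+4 peak is largest (0.355099); scaling to 100 gives 32.31 : 92.82 : 100.00 : 47.88 : 8.60.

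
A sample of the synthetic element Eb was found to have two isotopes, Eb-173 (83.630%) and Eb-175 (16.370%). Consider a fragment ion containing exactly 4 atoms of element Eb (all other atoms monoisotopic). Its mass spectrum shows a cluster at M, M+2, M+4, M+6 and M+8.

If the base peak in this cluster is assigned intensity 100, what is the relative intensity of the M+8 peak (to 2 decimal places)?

0.15

Binomial terms of (0.83630 + 0.16370)^4: M 0.4892, M+2 0.3830, M+4 0.1125, M+6 0.0147, M+8 0.0007 → M is the base peak.
P(M) = C(4,0) × 0.83630^4 × 0.16370^0 = 1 × 0.48915713 × 1.0000 = 0.489157 (base)
P(M+8) = C(4,4) × 0.83630^0 × 0.16370^4 = 1 × 1.0000 × 0.00071812 = 0.000718
Relative intensity = 0.000718 / 0.489157 × 100 = 0.15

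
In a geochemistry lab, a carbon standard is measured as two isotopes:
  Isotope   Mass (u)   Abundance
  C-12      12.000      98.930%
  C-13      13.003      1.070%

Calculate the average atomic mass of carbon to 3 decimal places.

12.011 u

Average mass = Σ (abundance × isotope mass) = 0.98930 × 12.000 + 0.01070 × 13.003
= 11.8716 + 0.1391 = 12.0107 u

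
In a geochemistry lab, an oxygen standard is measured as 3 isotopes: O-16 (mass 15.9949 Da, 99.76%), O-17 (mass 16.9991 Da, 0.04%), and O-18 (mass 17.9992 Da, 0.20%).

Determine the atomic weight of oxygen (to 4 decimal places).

Ar = Σ fᵢ·mᵢ = 0.9976 × 15.9949 + 0.0004 × 16.9991 + 0.0020 × 17.9992
= 15.95651 + 0.00680 + 0.03600 = 15.99931 Da

15.9993 Da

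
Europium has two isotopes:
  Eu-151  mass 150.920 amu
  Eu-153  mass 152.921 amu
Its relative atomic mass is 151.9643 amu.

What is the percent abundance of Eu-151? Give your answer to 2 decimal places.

47.81%

Let x be the fractional abundance of Eu-151; then Eu-153 has abundance 1 − x.
150.920·x + 152.921·(1 − x) = 151.9643
(150.920 − 152.921)·x = 151.9643 − 152.921
x = -0.9567 / -2.001 = 0.47811 → 47.81% Eu-151, 52.19% Eu-153.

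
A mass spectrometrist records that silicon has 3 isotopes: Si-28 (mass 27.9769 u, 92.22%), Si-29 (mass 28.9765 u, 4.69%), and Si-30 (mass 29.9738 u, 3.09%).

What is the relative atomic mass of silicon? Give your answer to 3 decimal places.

The abundance-weighted mean is 0.9222 × 27.9769 + 0.0469 × 28.9765 + 0.0309 × 29.9738
= 25.80030 + 1.35900 + 0.92619 = 28.08549 u

28.085 u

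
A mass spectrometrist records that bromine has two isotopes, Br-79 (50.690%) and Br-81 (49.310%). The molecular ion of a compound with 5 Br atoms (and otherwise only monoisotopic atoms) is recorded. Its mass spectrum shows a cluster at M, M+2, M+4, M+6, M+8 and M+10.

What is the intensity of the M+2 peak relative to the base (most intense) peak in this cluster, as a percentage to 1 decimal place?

51.4%

Term probabilities: M 0.0335, M+2 0.1628, M+4 0.3167, M+6 0.3081, M+8 0.1498, M+10 0.0292. Base peak = M+4.
P(M+4) = C(5,2) × 0.50690^3 × 0.49310^2 = 10 × 0.13024674 × 0.24314761 = 0.316692 (base)
P(M+2) = C(5,1) × 0.50690^4 × 0.49310^1 = 5 × 0.06602207 × 0.4931 = 0.162777
Relative intensity = 0.162777 / 0.316692 × 100 = 51.4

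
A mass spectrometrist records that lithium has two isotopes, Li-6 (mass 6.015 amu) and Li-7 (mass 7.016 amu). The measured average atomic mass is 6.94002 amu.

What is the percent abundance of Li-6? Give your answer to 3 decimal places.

Let x be the fractional abundance of Li-6; then Li-7 has abundance 1 − x.
6.015·x + 7.016·(1 − x) = 6.94002
(6.015 − 7.016)·x = 6.94002 − 7.016
x = -0.07598 / -1.001 = 0.07590 → 7.590% Li-6, 92.410% Li-7.

7.590%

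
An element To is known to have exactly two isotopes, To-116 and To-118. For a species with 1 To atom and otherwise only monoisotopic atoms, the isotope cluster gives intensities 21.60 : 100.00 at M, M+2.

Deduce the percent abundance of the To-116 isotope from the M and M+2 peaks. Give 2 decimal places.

Write p for the To-116 fraction. I(M+2)/I(M) = [C(1,1)·p^0·(1−p)] / p^1 = 1·(1−p)/p = 100.00/21.60 = 4.6296
(1−p)/p = 4.6296/1 = 4.6296  ⇒  p = 1/(1 + 4.6296) = 0.1776
To-116: 17.76%, To-118: 82.24%.

17.76%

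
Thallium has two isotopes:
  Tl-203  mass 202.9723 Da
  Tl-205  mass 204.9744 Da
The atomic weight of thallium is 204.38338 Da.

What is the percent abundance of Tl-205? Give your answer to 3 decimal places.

With x = fraction of Tl-203 (so Tl-205 is 1 − x):
202.9723·x + 204.9744·(1 − x) = 204.38338
(202.9723 − 204.9744)·x = 204.38338 − 204.9744
x = -0.59102 / -2.0021 = 0.29520 → 29.520% Tl-203, 70.480% Tl-205.

70.480%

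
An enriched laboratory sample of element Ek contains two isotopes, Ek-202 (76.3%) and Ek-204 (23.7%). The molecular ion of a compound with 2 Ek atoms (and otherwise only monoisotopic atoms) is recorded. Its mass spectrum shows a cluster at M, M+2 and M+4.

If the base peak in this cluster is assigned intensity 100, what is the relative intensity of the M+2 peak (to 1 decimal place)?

62.1

(0.763 + 0.237)^2 gives M 0.5822, M+2 0.3617, M+4 0.0562; the largest is M.
P(M) = C(2,0) × 0.763^2 × 0.237^0 = 1 × 0.582169 × 1.0000 = 0.582169 (base)
P(M+2) = C(2,1) × 0.763^1 × 0.237^1 = 2 × 0.7630 × 0.2370 = 0.361662
Relative intensity = 0.361662 / 0.582169 × 100 = 62.1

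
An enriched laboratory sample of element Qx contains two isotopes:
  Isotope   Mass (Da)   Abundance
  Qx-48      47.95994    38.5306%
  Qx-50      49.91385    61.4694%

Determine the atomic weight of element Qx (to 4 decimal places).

49.1610 Da

The abundance-weighted mean is 0.385306 × 47.95994 + 0.614694 × 49.91385
= 18.479253 + 30.681744 = 49.160997 Da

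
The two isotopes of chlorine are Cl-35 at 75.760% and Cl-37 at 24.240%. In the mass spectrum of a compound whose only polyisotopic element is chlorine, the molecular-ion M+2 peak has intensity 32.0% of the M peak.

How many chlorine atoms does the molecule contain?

The M+2/M ratio from n Cl atoms is n · q/p = n · 0.24240/0.75760.
n = 0.320 × 0.75760/0.24240 = 1.00 ≈ 1

1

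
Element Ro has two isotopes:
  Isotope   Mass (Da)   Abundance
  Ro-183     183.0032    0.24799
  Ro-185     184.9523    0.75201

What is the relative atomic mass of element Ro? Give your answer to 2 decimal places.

Ar = Σ fᵢ·mᵢ = 0.24799 × 183.0032 + 0.75201 × 184.9523
= 45.38296 + 139.08598 = 184.46894 Da

184.47 Da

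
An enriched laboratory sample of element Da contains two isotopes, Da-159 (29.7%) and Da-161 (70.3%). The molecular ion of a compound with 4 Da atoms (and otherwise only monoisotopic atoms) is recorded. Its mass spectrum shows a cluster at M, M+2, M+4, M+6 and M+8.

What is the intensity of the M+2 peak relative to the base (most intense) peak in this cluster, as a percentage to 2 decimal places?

Binomial terms of (0.297 + 0.703)^4: M 0.0078, M+2 0.0737, M+4 0.2616, M+6 0.4127, M+8 0.2442 → M+6 is the base peak.
P(M+6) = C(4,3) × 0.297^1 × 0.703^3 = 4 × 0.2970 × 0.34742893 = 0.412746 (base)
P(M+2) = C(4,1) × 0.297^3 × 0.703^1 = 4 × 0.02619807 × 0.7030 = 0.073669
Relative intensity = 0.073669 / 0.412746 × 100 = 17.85

17.85%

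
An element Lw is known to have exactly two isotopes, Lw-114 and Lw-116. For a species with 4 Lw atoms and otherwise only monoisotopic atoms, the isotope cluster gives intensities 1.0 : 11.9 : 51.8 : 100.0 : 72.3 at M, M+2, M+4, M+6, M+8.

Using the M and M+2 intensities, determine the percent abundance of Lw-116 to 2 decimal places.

If p is the fraction of Lw that is Lw-114, then I(M+2)/I(M) = [C(4,1)·p^3·(1−p)] / p^4 = 4·(1−p)/p = 11.9/1.0 = 11.9000
(1−p)/p = 11.9000/4 = 2.9750  ⇒  p = 1/(1 + 2.9750) = 0.2516
Lw-114: 25.16%, Lw-116: 74.84%.

74.84%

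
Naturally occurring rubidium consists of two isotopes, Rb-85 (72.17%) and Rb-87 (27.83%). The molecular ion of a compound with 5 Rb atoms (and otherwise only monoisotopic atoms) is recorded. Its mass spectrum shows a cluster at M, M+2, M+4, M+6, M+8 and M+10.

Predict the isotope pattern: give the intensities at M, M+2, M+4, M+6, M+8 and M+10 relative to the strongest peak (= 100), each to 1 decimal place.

The 5 Rb atoms are independent, so intensities follow the terms of (0.7217 + 0.2783)^5.
P(M) = 0.7217^5 = 0.195787
P(M+2) = 5 × 0.7217^4 × 0.2783^1 = 0.377494
P(M+4) = 10 × 0.7217^3 × 0.2783^2 = 0.291136
P(M+6) = 10 × 0.7217^2 × 0.2783^3 = 0.112267
P(M+8) = 5 × 0.7217^1 × 0.2783^4 = 0.021646
P(M+10) = 0.2783^5 = 0.001669
The M+2 peak is largest (0.377494); scaling to 100 gives 51.9 : 100.0 : 77.1 : 29.7 : 5.7 : 0.4.

51.9 : 100.0 : 77.1 : 29.7 : 5.7 : 0.4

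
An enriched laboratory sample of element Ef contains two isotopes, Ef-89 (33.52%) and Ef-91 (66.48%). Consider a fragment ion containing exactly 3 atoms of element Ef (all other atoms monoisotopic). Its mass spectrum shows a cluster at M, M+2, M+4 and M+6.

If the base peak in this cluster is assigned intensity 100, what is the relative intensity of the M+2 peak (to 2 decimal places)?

(0.3352 + 0.6648)^3 gives M 0.0377, M+2 0.2241, M+4 0.4444, M+6 0.2938; the largest is M+4.
P(M+4) = C(3,2) × 0.3352^1 × 0.6648^2 = 3 × 0.3352 × 0.44195904 = 0.444434 (base)
P(M+2) = C(3,1) × 0.3352^2 × 0.6648^1 = 3 × 0.11235904 × 0.6648 = 0.224089
Relative intensity = 0.224089 / 0.444434 × 100 = 50.42

50.42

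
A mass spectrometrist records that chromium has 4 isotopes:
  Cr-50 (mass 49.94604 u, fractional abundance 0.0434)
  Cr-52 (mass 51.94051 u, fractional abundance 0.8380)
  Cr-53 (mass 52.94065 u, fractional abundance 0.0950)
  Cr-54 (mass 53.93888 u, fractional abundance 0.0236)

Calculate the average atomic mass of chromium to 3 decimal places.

51.996 u

Average mass = Σ (abundance × isotope mass) = 0.0434 × 49.94604 + 0.8380 × 51.94051 + 0.0950 × 52.94065 + 0.0236 × 53.93888
= 2.167658 + 43.526147 + 5.029362 + 1.272958 = 51.996125 u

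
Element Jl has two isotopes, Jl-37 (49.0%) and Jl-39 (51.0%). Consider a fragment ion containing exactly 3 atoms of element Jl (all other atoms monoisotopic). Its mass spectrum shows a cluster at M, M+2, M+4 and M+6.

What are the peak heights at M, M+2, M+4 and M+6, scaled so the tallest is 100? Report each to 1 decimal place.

30.8 : 96.1 : 100.0 : 34.7

Each Jl atom is independently Jl-37 (p = 0.490) or Jl-39 (q = 0.510); the cluster is the binomial expansion (p + q)^3.
P(M) = 0.490^3 = 0.117649
P(M+2) = 3 × 0.490^2 × 0.510^1 = 0.367353
P(M+4) = 3 × 0.490^1 × 0.510^2 = 0.382347
P(M+6) = 0.510^3 = 0.132651
The M+4 peak is largest (0.382347); scaling to 100 gives 30.8 : 96.1 : 100.0 : 34.7.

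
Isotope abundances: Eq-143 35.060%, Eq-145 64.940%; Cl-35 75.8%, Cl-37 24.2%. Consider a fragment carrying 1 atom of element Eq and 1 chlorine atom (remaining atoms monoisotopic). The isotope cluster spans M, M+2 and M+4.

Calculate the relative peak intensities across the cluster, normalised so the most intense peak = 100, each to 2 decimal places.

Element Eq pattern (n=1): 0.3506 : 0.6494
Chlorine pattern (n=1): 0.7580 : 0.2420
Convolve the two distributions (both contribute in 2-u steps):
  M: 0.3506×0.7580 = 0.265755
  M+2: 0.3506×0.2420 + 0.6494×0.7580 = 0.577090
  M+4: 0.6494×0.2420 = 0.157155
Scale to base peak (0.577090) = 100: 46.05 : 100.00 : 27.23

46.05 : 100.00 : 27.23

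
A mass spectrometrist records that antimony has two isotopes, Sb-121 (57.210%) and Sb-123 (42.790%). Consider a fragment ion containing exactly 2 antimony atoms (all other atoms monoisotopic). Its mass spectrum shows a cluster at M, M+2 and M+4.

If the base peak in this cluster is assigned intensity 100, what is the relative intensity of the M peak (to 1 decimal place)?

66.8

(0.57210 + 0.42790)^2 gives M 0.3273, M+2 0.4896, M+4 0.1831; the largest is M+2.
P(M+2) = C(2,1) × 0.57210^1 × 0.42790^1 = 2 × 0.5721 × 0.4279 = 0.489603 (base)
P(M) = C(2,0) × 0.57210^2 × 0.42790^0 = 1 × 0.32729841 × 1.0000 = 0.327298
Relative intensity = 0.327298 / 0.489603 × 100 = 66.8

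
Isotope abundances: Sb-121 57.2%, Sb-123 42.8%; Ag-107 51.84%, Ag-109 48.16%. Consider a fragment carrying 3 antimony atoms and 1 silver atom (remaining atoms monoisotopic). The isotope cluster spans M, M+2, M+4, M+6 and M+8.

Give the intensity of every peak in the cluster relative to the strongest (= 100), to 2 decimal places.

26.56 : 84.30 : 100.00 : 52.57 : 10.34

Antimony pattern (n=3): 0.18714925 : 0.42010426 : 0.31434374 : 0.07840275
Silver pattern (n=1): 0.5184 : 0.4816
Convolve the two distributions (both contribute in 2-u steps):
  M: 0.18714925×0.5184 = 0.097018
  M+2: 0.18714925×0.4816 + 0.42010426×0.5184 = 0.307913
  M+4: 0.42010426×0.4816 + 0.31434374×0.5184 = 0.365278
  M+6: 0.31434374×0.4816 + 0.07840275×0.5184 = 0.192032
  M+8: 0.07840275×0.4816 = 0.037759
Scale to base peak (0.365278) = 100: 26.56 : 84.30 : 100.00 : 52.57 : 10.34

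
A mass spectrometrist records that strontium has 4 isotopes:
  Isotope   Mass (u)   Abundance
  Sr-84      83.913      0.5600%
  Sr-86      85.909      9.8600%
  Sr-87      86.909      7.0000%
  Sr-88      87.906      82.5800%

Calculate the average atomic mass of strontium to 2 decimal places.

87.62 u

The abundance-weighted mean is 0.005600 × 83.913 + 0.098600 × 85.909 + 0.070000 × 86.909 + 0.825800 × 87.906
= 0.4699 + 8.4706 + 6.0836 + 72.5928 = 87.6169 u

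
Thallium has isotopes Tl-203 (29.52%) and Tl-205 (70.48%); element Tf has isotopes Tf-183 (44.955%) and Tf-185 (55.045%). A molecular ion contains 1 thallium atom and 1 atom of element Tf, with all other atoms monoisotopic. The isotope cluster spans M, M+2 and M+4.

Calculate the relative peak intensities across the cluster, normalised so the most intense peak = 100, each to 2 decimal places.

Thallium pattern (n=1): 0.2952 : 0.7048
Element Tf pattern (n=1): 0.44955 : 0.55045
Convolve the two distributions (both contribute in 2-u steps):
  M: 0.2952×0.44955 = 0.132707
  M+2: 0.2952×0.55045 + 0.7048×0.44955 = 0.479336
  M+4: 0.7048×0.55045 = 0.387957
Scale to base peak (0.479336) = 100: 27.69 : 100.00 : 80.94

27.69 : 100.00 : 80.94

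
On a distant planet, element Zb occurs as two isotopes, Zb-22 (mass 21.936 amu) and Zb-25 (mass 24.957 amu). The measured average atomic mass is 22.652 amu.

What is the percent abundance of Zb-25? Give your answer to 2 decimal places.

23.70%

With x = fraction of Zb-22 (so Zb-25 is 1 − x):
21.936·x + 24.957·(1 − x) = 22.652
(21.936 − 24.957)·x = 22.652 − 24.957
x = -2.305 / -3.021 = 0.76299 → 76.30% Zb-22, 23.70% Zb-25.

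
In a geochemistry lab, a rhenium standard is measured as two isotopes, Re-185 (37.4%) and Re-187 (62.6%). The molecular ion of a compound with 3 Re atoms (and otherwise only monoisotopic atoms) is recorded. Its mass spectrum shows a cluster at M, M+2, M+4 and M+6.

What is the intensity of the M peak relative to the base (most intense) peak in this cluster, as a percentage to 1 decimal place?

Binomial terms of (0.374 + 0.626)^3: M 0.0523, M+2 0.2627, M+4 0.4397, M+6 0.2453 → M+4 is the base peak.
P(M+4) = C(3,2) × 0.374^1 × 0.626^2 = 3 × 0.3740 × 0.391876 = 0.439685 (base)
P(M) = C(3,0) × 0.374^3 × 0.626^0 = 1 × 0.05231362 × 1.0000 = 0.052314
Relative intensity = 0.052314 / 0.439685 × 100 = 11.9

11.9%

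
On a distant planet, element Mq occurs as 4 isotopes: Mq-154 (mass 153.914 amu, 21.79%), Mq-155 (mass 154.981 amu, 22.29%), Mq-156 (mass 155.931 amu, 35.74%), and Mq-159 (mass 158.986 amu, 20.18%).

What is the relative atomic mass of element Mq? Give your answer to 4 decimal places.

The abundance-weighted mean is 0.2179 × 153.914 + 0.2229 × 154.981 + 0.3574 × 155.931 + 0.2018 × 158.986
= 33.53786 + 34.54526 + 55.72974 + 32.08337 = 155.89623 amu

155.8962 amu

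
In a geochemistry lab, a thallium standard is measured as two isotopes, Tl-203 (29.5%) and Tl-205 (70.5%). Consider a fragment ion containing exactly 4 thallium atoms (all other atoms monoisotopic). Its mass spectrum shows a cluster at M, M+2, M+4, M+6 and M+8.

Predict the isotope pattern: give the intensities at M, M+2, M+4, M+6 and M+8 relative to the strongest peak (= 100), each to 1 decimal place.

1.8 : 17.5 : 62.8 : 100.0 : 59.7

Expanding (0.295 + 0.705)^4:
P(M) = 0.295^4 = 0.007573
P(M+2) = 4 × 0.295^3 × 0.705^1 = 0.072396
P(M+4) = 6 × 0.295^2 × 0.705^2 = 0.259522
P(M+6) = 4 × 0.295^1 × 0.705^3 = 0.413475
P(M+8) = 0.705^4 = 0.247034
The M+6 peak is largest (0.413475); scaling to 100 gives 1.8 : 17.5 : 62.8 : 100.0 : 59.7.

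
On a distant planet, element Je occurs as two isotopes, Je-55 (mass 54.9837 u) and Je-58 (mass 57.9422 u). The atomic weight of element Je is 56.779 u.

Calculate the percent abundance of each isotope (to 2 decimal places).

With x = fraction of Je-55 (so Je-58 is 1 − x):
54.9837·x + 57.9422·(1 − x) = 56.779
(54.9837 − 57.9422)·x = 56.779 − 57.9422
x = -1.1632 / -2.9585 = 0.39317 → 39.32% Je-55, 60.68% Je-58.

Je-55: 39.32%, Je-58: 60.68%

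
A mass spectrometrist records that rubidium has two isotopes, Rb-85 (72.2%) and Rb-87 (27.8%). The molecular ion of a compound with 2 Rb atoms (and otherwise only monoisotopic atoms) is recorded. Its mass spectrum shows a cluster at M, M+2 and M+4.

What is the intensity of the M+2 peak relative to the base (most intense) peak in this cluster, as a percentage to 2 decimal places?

77.01%

Binomial terms of (0.722 + 0.278)^2: M 0.5213, M+2 0.4014, M+4 0.0773 → M is the base peak.
P(M) = C(2,0) × 0.722^2 × 0.278^0 = 1 × 0.521284 × 1.0000 = 0.521284 (base)
P(M+2) = C(2,1) × 0.722^1 × 0.278^1 = 2 × 0.7220 × 0.2780 = 0.401432
Relative intensity = 0.401432 / 0.521284 × 100 = 77.01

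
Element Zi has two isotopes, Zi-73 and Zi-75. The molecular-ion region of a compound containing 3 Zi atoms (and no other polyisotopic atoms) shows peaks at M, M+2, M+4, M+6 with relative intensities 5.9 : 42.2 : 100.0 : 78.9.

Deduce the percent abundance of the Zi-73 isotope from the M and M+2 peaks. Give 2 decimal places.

Write p for the Zi-73 fraction. I(M+2)/I(M) = [C(3,1)·p^2·(1−p)] / p^3 = 3·(1−p)/p = 42.2/5.9 = 7.1525
(1−p)/p = 7.1525/3 = 2.3842  ⇒  p = 1/(1 + 2.3842) = 0.2955
Zi-73: 29.55%, Zi-75: 70.45%.

29.55%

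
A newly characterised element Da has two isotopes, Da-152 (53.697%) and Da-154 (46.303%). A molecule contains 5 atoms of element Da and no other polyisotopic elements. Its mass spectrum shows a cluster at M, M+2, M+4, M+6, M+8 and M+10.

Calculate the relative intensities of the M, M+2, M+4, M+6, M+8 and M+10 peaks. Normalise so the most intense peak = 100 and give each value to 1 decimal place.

The 5 Da atoms are independent, so intensities follow the terms of (0.53697 + 0.46303)^5.
P(M) = 0.53697^5 = 0.044643
P(M+2) = 5 × 0.53697^4 × 0.46303^1 = 0.192477
P(M+4) = 10 × 0.53697^3 × 0.46303^2 = 0.331947
P(M+6) = 10 × 0.53697^2 × 0.46303^3 = 0.286238
P(M+8) = 5 × 0.53697^1 × 0.46303^4 = 0.123412
P(M+10) = 0.46303^5 = 0.021284
The M+4 peak is largest (0.331947); scaling to 100 gives 13.4 : 58.0 : 100.0 : 86.2 : 37.2 : 6.4.

13.4 : 58.0 : 100.0 : 86.2 : 37.2 : 6.4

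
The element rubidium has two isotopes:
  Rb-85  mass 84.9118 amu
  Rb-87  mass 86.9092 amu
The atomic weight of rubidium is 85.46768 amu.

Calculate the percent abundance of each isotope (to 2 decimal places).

Rb-85: 72.17%, Rb-87: 27.83%

Let x be the fractional abundance of Rb-85; then Rb-87 has abundance 1 − x.
84.9118·x + 86.9092·(1 − x) = 85.46768
(84.9118 − 86.9092)·x = 85.46768 − 86.9092
x = -1.44152 / -1.9974 = 0.72170 → 72.17% Rb-85, 27.83% Rb-87.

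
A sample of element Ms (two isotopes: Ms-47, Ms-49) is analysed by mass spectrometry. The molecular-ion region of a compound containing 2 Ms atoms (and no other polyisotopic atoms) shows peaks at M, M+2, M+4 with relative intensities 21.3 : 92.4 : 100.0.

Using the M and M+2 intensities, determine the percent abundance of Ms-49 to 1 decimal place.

68.4%

If p is the fraction of Ms that is Ms-47, then I(M+2)/I(M) = [C(2,1)·p^1·(1−p)] / p^2 = 2·(1−p)/p = 92.4/21.3 = 4.3380
(1−p)/p = 4.3380/2 = 2.1690  ⇒  p = 1/(1 + 2.1690) = 0.3156
Ms-47: 31.6%, Ms-49: 68.4%.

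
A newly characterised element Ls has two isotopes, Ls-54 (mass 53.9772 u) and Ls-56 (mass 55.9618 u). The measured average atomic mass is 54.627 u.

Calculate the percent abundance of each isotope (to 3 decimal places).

Ls-54: 67.258%, Ls-56: 32.742%

With x = fraction of Ls-54 (so Ls-56 is 1 − x):
53.9772·x + 55.9618·(1 − x) = 54.627
(53.9772 − 55.9618)·x = 54.627 − 55.9618
x = -1.3348 / -1.9846 = 0.67258 → 67.258% Ls-54, 32.742% Ls-56.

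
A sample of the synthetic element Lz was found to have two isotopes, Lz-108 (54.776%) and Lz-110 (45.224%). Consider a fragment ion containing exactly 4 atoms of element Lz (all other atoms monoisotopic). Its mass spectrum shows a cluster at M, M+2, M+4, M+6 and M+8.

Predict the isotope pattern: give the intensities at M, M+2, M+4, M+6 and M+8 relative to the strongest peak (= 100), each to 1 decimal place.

24.5 : 80.7 : 100.0 : 55.0 : 11.4

Expanding (0.54776 + 0.45224)^4:
P(M) = 0.54776^4 = 0.090025
P(M+2) = 4 × 0.54776^3 × 0.45224^1 = 0.297303
P(M+4) = 6 × 0.54776^2 × 0.45224^2 = 0.368188
P(M+6) = 4 × 0.54776^1 × 0.45224^3 = 0.202655
P(M+8) = 0.45224^4 = 0.041829
The M+4 peak is largest (0.368188); scaling to 100 gives 24.5 : 80.7 : 100.0 : 55.0 : 11.4.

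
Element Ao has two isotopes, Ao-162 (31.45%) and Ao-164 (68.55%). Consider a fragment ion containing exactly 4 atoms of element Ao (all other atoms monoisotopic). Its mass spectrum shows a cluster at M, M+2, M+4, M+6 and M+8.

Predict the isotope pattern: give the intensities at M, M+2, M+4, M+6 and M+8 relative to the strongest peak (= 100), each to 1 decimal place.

Each Ao atom is independently Ao-162 (p = 0.3145) or Ao-164 (q = 0.6855); the cluster is the binomial expansion (p + q)^4.
P(M) = 0.3145^4 = 0.009783
P(M+2) = 4 × 0.3145^3 × 0.6855^1 = 0.085296
P(M+4) = 6 × 0.3145^2 × 0.6855^2 = 0.278874
P(M+6) = 4 × 0.3145^1 × 0.6855^3 = 0.405231
P(M+8) = 0.6855^4 = 0.220816
The M+6 peak is largest (0.405231); scaling to 100 gives 2.4 : 21.0 : 68.8 : 100.0 : 54.5.

2.4 : 21.0 : 68.8 : 100.0 : 54.5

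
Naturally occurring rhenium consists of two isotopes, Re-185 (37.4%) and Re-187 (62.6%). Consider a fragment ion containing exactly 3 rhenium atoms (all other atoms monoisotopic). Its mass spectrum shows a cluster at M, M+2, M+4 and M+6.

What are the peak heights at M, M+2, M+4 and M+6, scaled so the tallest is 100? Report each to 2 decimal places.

11.90 : 59.74 : 100.00 : 55.79

Expanding (0.374 + 0.626)^3:
P(M) = 0.374^3 = 0.052314
P(M+2) = 3 × 0.374^2 × 0.626^1 = 0.262687
P(M+4) = 3 × 0.374^1 × 0.626^2 = 0.439685
P(M+6) = 0.626^3 = 0.245314
The M+4 peak is largest (0.439685); scaling to 100 gives 11.90 : 59.74 : 100.00 : 55.79.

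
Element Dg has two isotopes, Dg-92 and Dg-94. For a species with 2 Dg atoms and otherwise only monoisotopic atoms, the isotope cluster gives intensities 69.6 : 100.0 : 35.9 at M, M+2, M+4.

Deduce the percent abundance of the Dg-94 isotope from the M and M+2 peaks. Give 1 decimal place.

Let p = fractional abundance of Dg-92. I(M+2)/I(M) = [C(2,1)·p^1·(1−p)] / p^2 = 2·(1−p)/p = 100.0/69.6 = 1.4368
(1−p)/p = 1.4368/2 = 0.7184  ⇒  p = 1/(1 + 0.7184) = 0.5819
Dg-92: 58.2%, Dg-94: 41.8%.

41.8%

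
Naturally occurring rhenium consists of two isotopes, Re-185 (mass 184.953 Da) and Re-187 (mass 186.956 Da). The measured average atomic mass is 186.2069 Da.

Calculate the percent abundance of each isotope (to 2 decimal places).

Let x be the fractional abundance of Re-185; then Re-187 has abundance 1 − x.
184.953·x + 186.956·(1 − x) = 186.2069
(184.953 − 186.956)·x = 186.2069 − 186.956
x = -0.7491 / -2.003 = 0.37399 → 37.40% Re-185, 62.60% Re-187.

Re-185: 37.40%, Re-187: 62.60%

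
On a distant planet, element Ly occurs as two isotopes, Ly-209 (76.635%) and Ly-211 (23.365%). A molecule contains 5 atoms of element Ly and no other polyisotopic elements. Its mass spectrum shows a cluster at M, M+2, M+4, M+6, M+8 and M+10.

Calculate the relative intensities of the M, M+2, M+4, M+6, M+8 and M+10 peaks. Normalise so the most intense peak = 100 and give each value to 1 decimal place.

65.6 : 100.0 : 61.0 : 18.6 : 2.8 : 0.2

The 5 Ly atoms are independent, so intensities follow the terms of (0.76635 + 0.23365)^5.
P(M) = 0.76635^5 = 0.264324
P(M+2) = 5 × 0.76635^4 × 0.23365^1 = 0.402944
P(M+4) = 10 × 0.76635^3 × 0.23365^2 = 0.245704
P(M+6) = 10 × 0.76635^2 × 0.23365^3 = 0.074912
P(M+8) = 5 × 0.76635^1 × 0.23365^4 = 0.011420
P(M+10) = 0.23365^5 = 0.000696
The M+2 peak is largest (0.402944); scaling to 100 gives 65.6 : 100.0 : 61.0 : 18.6 : 2.8 : 0.2.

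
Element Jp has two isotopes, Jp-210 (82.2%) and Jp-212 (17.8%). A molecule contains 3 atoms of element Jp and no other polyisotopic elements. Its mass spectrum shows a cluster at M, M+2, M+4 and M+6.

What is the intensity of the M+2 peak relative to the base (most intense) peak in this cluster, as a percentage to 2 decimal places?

64.96%

(0.822 + 0.178)^3 gives M 0.5554, M+2 0.3608, M+4 0.0781, M+6 0.0056; the largest is M.
P(M) = C(3,0) × 0.822^3 × 0.178^0 = 1 × 0.55541225 × 1.0000 = 0.555412 (base)
P(M+2) = C(3,1) × 0.822^2 × 0.178^1 = 3 × 0.675684 × 0.1780 = 0.360815
Relative intensity = 0.360815 / 0.555412 × 100 = 64.96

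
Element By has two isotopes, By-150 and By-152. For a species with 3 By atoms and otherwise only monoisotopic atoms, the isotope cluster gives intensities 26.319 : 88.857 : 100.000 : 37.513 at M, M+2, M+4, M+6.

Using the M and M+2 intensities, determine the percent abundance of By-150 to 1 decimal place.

47.1%

If p is the fraction of By that is By-150, then I(M+2)/I(M) = [C(3,1)·p^2·(1−p)] / p^3 = 3·(1−p)/p = 88.857/26.319 = 3.3762
(1−p)/p = 3.3762/3 = 1.1254  ⇒  p = 1/(1 + 1.1254) = 0.4705
By-150: 47.1%, By-152: 52.9%.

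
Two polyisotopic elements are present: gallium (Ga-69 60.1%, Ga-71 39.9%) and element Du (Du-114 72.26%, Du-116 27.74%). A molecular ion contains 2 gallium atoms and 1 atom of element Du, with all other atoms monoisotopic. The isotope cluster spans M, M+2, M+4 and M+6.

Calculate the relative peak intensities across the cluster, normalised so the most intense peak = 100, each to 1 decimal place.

Gallium pattern (n=2): 0.361201 : 0.479598 : 0.159201
Element Du pattern (n=1): 0.7226 : 0.2774
Convolve the two distributions (both contribute in 2-u steps):
  M: 0.361201×0.7226 = 0.261004
  M+2: 0.361201×0.2774 + 0.479598×0.7226 = 0.446755
  M+4: 0.479598×0.2774 + 0.159201×0.7226 = 0.248079
  M+6: 0.159201×0.2774 = 0.044162
Scale to base peak (0.446755) = 100: 58.4 : 100.0 : 55.5 : 9.9

58.4 : 100.0 : 55.5 : 9.9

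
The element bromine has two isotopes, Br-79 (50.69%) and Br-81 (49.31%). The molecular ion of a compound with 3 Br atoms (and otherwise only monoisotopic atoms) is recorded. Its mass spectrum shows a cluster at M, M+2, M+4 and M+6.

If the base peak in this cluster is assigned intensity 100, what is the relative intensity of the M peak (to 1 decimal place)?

34.3

Term probabilities: M 0.1302, M+2 0.3801, M+4 0.3698, M+6 0.1199. Base peak = M+2.
P(M+2) = C(3,1) × 0.5069^2 × 0.4931^1 = 3 × 0.25694761 × 0.4931 = 0.380103 (base)
P(M) = C(3,0) × 0.5069^3 × 0.4931^0 = 1 × 0.13024674 × 1.0000 = 0.130247
Relative intensity = 0.130247 / 0.380103 × 100 = 34.3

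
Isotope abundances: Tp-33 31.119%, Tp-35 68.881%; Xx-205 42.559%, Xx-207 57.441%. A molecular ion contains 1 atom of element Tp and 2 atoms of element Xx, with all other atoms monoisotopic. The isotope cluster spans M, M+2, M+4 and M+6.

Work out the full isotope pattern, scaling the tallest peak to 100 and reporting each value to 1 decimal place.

Element Tp pattern (n=1): 0.31119 : 0.68881
Element Xx pattern (n=2): 0.18112685 : 0.4889263 : 0.32994685
Convolve the two distributions (both contribute in 2-u steps):
  M: 0.31119×0.18112685 = 0.056365
  M+2: 0.31119×0.4889263 + 0.68881×0.18112685 = 0.276911
  M+4: 0.31119×0.32994685 + 0.68881×0.4889263 = 0.439453
  M+6: 0.68881×0.32994685 = 0.227271
Scale to base peak (0.439453) = 100: 12.8 : 63.0 : 100.0 : 51.7

12.8 : 63.0 : 100.0 : 51.7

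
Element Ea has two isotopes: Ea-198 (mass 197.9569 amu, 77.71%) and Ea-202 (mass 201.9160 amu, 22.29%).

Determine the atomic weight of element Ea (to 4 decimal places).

Ar = Σ fᵢ·mᵢ = 0.7771 × 197.9569 + 0.2229 × 201.9160
= 153.83231 + 45.00708 = 198.83939 amu

198.8394 amu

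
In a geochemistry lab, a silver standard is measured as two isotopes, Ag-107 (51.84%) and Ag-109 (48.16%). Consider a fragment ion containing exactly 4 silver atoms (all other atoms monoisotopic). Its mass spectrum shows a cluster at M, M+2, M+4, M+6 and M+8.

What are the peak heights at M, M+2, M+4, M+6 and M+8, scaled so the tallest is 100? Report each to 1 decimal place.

19.3 : 71.8 : 100.0 : 61.9 : 14.4

The 4 Ag atoms are independent, so intensities follow the terms of (0.5184 + 0.4816)^4.
P(M) = 0.5184^4 = 0.072220
P(M+2) = 4 × 0.5184^3 × 0.4816^1 = 0.268375
P(M+4) = 6 × 0.5184^2 × 0.4816^2 = 0.373985
P(M+6) = 4 × 0.5184^1 × 0.4816^3 = 0.231624
P(M+8) = 0.4816^4 = 0.053795
The M+4 peak is largest (0.373985); scaling to 100 gives 19.3 : 71.8 : 100.0 : 61.9 : 14.4.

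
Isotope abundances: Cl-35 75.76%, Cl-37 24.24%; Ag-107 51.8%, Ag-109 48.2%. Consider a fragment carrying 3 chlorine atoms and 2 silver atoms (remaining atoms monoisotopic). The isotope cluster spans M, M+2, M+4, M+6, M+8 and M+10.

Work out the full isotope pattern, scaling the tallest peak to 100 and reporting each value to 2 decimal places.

Chlorine pattern (n=3): 0.4348304 : 0.41738208 : 0.13354464 : 0.01424288
Silver pattern (n=2): 0.268324 : 0.499352 : 0.232324
Convolve the two distributions (both contribute in 2-u steps):
  M: 0.4348304×0.268324 = 0.116675
  M+2: 0.4348304×0.499352 + 0.41738208×0.268324 = 0.329127
  M+4: 0.4348304×0.232324 + 0.41738208×0.499352 + 0.13354464×0.268324 = 0.345275
  M+6: 0.41738208×0.232324 + 0.13354464×0.499352 + 0.01424288×0.268324 = 0.167475
  M+8: 0.13354464×0.232324 + 0.01424288×0.499352 = 0.038138
  M+10: 0.01424288×0.232324 = 0.003309
Scale to base peak (0.345275) = 100: 33.79 : 95.32 : 100.00 : 48.50 : 11.05 : 0.96

33.79 : 95.32 : 100.00 : 48.50 : 11.05 : 0.96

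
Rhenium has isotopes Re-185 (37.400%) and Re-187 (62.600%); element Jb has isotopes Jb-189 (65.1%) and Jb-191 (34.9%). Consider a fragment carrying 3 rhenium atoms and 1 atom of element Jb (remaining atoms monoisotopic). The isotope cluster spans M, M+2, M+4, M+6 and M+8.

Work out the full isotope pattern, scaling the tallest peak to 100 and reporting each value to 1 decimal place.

9.0 : 50.1 : 100.0 : 82.9 : 22.7

Rhenium pattern (n=3): 0.05231362 : 0.26268713 : 0.43968487 : 0.24531438
Element Jb pattern (n=1): 0.6510 : 0.3490
Convolve the two distributions (both contribute in 2-u steps):
  M: 0.05231362×0.6510 = 0.034056
  M+2: 0.05231362×0.3490 + 0.26268713×0.6510 = 0.189267
  M+4: 0.26268713×0.3490 + 0.43968487×0.6510 = 0.377913
  M+6: 0.43968487×0.3490 + 0.24531438×0.6510 = 0.313150
  M+8: 0.24531438×0.3490 = 0.085615
Scale to base peak (0.377913) = 100: 9.0 : 50.1 : 100.0 : 82.9 : 22.7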